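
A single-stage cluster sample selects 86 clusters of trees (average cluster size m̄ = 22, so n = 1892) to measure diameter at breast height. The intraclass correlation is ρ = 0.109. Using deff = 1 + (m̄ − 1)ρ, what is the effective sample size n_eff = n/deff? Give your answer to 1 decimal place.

575.3

deff = 1 + (22 − 1)·0.109 = 1 + 2.289 = 3.289.
n_eff = 1892 / 3.289 = 575.3.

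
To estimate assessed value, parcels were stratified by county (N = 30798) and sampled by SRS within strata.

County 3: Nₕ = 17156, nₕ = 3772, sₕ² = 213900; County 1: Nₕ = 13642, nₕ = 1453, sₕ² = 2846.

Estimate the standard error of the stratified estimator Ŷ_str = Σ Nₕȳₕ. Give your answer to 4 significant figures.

Var(Ŷ_str) = Σₕ Nₕ²(1 − fₕ)sₕ²/nₕ.
County 3: 17156²·(1 − 3772/17156)·213900/3772 = 1.3020902 × 10^10.
County 1: 13642²·(1 − 1453/13642)·2846/1453 = 3.2569823 × 10^8.
Sum = 1.33466 × 10^10.
SE = √(1.33466 × 10^10) = 115500.

115500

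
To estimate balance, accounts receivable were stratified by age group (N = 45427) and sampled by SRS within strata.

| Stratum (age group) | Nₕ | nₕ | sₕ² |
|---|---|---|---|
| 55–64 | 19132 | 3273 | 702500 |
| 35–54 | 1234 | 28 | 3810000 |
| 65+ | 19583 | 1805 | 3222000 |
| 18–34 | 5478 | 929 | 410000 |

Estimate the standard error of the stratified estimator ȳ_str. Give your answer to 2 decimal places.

Var(ȳ_str) = Σₕ Wₕ²(1 − fₕ)sₕ²/nₕ with Wₕ = Nₕ/N, N = 45427.
55–64: Wₕ = 0.42115922; term = 0.42115922²·(1 − 0.17107464)·702500/3273 = 31.557921.
35–54: Wₕ = 0.02716446; term = 0.02716446²·(1 − 0.02269044)·3810000/28 = 98.129887.
65+: Wₕ = 0.43108724; term = 0.43108724²·(1 − 0.09217178)·3222000/1805 = 301.14964.
18–34: Wₕ = 0.12058908; term = 0.12058908²·(1 − 0.16958744)·410000/929 = 5.329396.
Sum = 436.16684.
SE = √(436.16684) = 20.88.

20.88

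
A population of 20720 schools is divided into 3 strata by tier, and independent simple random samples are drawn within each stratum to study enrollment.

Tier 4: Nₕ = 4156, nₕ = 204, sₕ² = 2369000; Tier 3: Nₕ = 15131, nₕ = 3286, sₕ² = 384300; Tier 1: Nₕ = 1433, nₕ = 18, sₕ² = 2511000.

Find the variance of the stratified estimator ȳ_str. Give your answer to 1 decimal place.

1152.0

Var(ȳ_str) = Σₕ Wₕ²(1 − fₕ)sₕ²/nₕ with Wₕ = Nₕ/N, N = 20720.
Tier 4: Wₕ = 0.20057915; term = 0.20057915²·(1 − 0.04908566)·2369000/204 = 444.2709.
Tier 3: Wₕ = 0.73026062; term = 0.73026062²·(1 − 0.21717005)·384300/3286 = 48.823175.
Tier 1: Wₕ = 0.06916023; term = 0.06916023²·(1 − 0.01256106)·2511000/18 = 658.86636.
Sum = 1151.9604.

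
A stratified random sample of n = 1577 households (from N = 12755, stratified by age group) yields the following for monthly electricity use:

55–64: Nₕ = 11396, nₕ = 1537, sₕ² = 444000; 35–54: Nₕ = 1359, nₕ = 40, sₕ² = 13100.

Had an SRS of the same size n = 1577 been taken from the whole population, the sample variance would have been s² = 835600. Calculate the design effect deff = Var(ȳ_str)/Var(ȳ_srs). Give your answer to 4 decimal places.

Var(ȳ_str) = Σ Wₕ²(1−fₕ)sₕ²/nₕ with Wₕ = Nₕ/12755:
  55–64: (11396/12755)²·(1−1537/11396)·444000/1537 = 199.49567
  35–54: (1359/12755)²·(1−40/1359)·13100/40 = 3.6083996
  → Var(ȳ_str) = 203.10407.
Var(ȳ_srs) = (1 − 1577/12755)·835600/1577 = 464.35527.
deff = 203.10407 / 464.35527 = 0.4374.

0.4374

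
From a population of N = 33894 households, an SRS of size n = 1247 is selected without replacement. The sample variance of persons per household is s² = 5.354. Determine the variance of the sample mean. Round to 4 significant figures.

0.004136

Under SRS without replacement, Var(ȳ) = (1 − f)·s²/n with f = n/N = 1247/33894 = 0.03679117.
Var(ȳ) = (1 − 0.03679117)·5.354/1247 = 0.96320883·0.0042935044 = 0.0041355413.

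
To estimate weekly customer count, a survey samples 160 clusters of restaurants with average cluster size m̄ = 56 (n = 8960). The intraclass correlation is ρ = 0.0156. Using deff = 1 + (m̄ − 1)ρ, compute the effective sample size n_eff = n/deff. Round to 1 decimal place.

4822.4

deff = 1 + (56 − 1)·0.0156 = 1 + 0.858 = 1.858.
n_eff = 8960 / 1.858 = 4822.4.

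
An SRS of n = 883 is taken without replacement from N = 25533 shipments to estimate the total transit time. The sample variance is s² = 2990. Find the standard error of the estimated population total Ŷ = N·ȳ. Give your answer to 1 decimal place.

Var(Ŷ) = N²·Var(ȳ) = N²·(1 − n/N)·s²/n.
f = 883/25533 = 0.03458270; Var(ȳ) = 0.96541730·2990/883 = 3.2690801.
Var(Ŷ) = 25533² · 3.2690801 = 2.1312248 × 10^9.
SE(Ŷ) = √(2.1312248 × 10^9) = 46165.2.

46165.2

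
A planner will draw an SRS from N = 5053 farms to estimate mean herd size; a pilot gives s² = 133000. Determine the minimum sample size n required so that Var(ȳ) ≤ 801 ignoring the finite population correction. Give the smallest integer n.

Without fpc, n₀ = s²/D = 133000/801 = 166.0424.
Rounding up, n = 167.

167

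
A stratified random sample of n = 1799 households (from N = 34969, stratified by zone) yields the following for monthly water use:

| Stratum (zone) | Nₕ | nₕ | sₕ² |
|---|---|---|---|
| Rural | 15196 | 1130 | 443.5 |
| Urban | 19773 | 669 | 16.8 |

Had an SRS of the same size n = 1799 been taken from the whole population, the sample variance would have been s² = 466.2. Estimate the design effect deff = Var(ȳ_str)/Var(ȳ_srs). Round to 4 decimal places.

0.3106

Var(ȳ_str) = Σ Wₕ²(1−fₕ)sₕ²/nₕ with Wₕ = Nₕ/34969:
  Rural: (15196/34969)²·(1−1130/15196)·443.5/1130 = 0.068603876
  Urban: (19773/34969)²·(1−669/19773)·16.8/669 = 0.0077573541
  → Var(ȳ_str) = 0.07636123.
Var(ȳ_srs) = (1 − 1799/34969)·466.2/1799 = 0.24581216.
deff = 0.07636123 / 0.24581216 = 0.3106.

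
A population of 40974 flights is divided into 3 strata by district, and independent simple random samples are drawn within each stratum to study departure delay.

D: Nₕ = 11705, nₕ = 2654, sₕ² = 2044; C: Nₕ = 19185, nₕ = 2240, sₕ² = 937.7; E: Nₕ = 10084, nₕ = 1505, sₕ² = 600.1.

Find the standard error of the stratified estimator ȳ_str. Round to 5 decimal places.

0.38756

Var(ȳ_str) = Σₕ Wₕ²(1 − fₕ)sₕ²/nₕ with Wₕ = Nₕ/N, N = 40974.
D: Wₕ = 0.28566896; term = 0.28566896²·(1 − 0.22674071)·2044/2654 = 0.048599436.
C: Wₕ = 0.46822375; term = 0.46822375²·(1 − 0.11675788)·937.7/2240 = 0.081059244.
E: Wₕ = 0.24610729; term = 0.24610729²·(1 − 0.14924633)·600.1/1505 = 0.020546597.
Sum = 0.15020528.
SE = √(0.15020528) = 0.38756.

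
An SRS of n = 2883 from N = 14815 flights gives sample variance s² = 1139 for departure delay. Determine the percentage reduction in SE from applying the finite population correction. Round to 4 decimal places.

f = n/N = 2883/14815 = 0.19460007.
SE_no-fpc = √(s²/n) = 0.62854958; SE_fpc = √((1−f)s²/n) = 0.56408602.
Ratio = √(1−f) = 0.89744077. Reduction = 100·(1 − 0.89744077) = 10.2559%.

10.2559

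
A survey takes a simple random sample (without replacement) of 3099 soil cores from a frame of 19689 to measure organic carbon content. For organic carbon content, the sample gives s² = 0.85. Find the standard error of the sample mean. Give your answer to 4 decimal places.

Under SRS without replacement, Var(ȳ) = (1 − f)·s²/n with f = n/N = 3099/19689 = 0.15739753.
Var(ȳ) = (1 − 0.15739753)·0.85/3099 = 0.84260247·2.7428203 × 10^-4 = 2.3111071 × 10^-4.
SE(ȳ) = √(2.3111071 × 10^-4) = 0.0152.

0.0152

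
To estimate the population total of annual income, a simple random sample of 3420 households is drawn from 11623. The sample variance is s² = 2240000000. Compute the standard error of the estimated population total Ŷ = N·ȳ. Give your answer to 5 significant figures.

Var(Ŷ) = N²·Var(ȳ) = N²·(1 − n/N)·s²/n.
f = 3420/11623 = 0.29424417; Var(ȳ) = 0.70575583·2240000000/3420 = 462249.43.
Var(Ŷ) = 11623² · 462249.43 = 6.2447184 × 10^13.
SE(Ŷ) = √(6.2447184 × 10^13) = 7.9024 × 10^6.

7.9024 × 10^6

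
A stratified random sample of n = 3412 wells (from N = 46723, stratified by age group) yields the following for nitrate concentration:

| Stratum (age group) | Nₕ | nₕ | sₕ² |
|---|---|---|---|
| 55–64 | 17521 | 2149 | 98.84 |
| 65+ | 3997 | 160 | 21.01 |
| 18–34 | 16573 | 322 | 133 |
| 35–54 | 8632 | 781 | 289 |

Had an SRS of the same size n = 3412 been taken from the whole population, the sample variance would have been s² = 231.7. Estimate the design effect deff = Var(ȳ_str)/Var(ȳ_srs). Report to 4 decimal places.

Var(ȳ_str) = Σ Wₕ²(1−fₕ)sₕ²/nₕ with Wₕ = Nₕ/46723:
  55–64: (17521/46723)²·(1−2149/17521)·98.84/2149 = 0.0056744549
  65+: (3997/46723)²·(1−160/3997)·21.01/160 = 9.2250893 × 10^-4
  18–34: (16573/46723)²·(1−322/16573)·133/322 = 0.050958373
  35–54: (8632/46723)²·(1−781/8632)·289/781 = 0.011487401
  → Var(ȳ_str) = 0.069042738.
Var(ȳ_srs) = (1 − 3412/46723)·231.7/3412 = 0.062948372.
deff = 0.069042738 / 0.062948372 = 1.0968.

1.0968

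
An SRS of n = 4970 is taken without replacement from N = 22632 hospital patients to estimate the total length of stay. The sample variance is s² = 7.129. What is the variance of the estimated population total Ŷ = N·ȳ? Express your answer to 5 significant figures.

573370

Var(Ŷ) = N²·Var(ȳ) = N²·(1 − n/N)·s²/n.
f = 4970/22632 = 0.21960057; Var(ȳ) = 0.78039943·7.129/4970 = 0.00111941.
Var(Ŷ) = 22632² · 0.00111941 = 573370.11.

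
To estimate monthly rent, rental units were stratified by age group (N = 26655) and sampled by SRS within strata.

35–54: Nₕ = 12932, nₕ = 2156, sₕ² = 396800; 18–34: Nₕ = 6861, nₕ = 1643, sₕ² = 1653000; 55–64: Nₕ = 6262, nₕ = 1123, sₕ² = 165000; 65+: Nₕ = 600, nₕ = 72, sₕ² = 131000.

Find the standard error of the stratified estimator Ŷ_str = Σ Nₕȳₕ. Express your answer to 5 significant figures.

Var(Ŷ_str) = Σₕ Nₕ²(1 − fₕ)sₕ²/nₕ.
35–54: 12932²·(1 − 2156/12932)·396800/2156 = 2.5647568 × 10^10.
18–34: 6861²·(1 − 1643/6861)·1653000/1643 = 3.6018596 × 10^10.
55–64: 6262²·(1 − 1123/6262)·165000/1123 = 4.7282003 × 10^9.
65+: 600²·(1 − 72/600)·131000/72 = 5.764 × 10^8.
Sum = 6.6970764 × 10^10.
SE = √(6.6970764 × 10^10) = 258790.

258790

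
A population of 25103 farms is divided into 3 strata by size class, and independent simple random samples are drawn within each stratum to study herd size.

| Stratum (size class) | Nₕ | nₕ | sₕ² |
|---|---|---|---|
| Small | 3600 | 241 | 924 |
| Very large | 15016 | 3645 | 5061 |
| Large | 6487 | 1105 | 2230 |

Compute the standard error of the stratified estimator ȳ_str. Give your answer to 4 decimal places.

0.7494

Var(ȳ_str) = Σₕ Wₕ²(1 − fₕ)sₕ²/nₕ with Wₕ = Nₕ/N, N = 25103.
Small: Wₕ = 0.14340915; term = 0.14340915²·(1 − 0.06694444)·924/241 = 0.073572613.
Very large: Wₕ = 0.59817552; term = 0.59817552²·(1 − 0.24274108)·5061/3645 = 0.37621878.
Large: Wₕ = 0.25841533; term = 0.25841533²·(1 − 0.17034068)·2230/1105 = 0.11180956.
Sum = 0.56160095.
SE = √(0.56160095) = 0.7494.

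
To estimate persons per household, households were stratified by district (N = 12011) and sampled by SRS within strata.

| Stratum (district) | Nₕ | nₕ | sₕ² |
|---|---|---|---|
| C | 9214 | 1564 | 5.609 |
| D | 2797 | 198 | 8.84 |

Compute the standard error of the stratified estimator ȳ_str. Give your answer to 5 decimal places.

Var(ȳ_str) = Σₕ Wₕ²(1 − fₕ)sₕ²/nₕ with Wₕ = Nₕ/N, N = 12011.
C: Wₕ = 0.76713013; term = 0.76713013²·(1 − 0.16974170)·5.609/1564 = 0.0017522659.
D: Wₕ = 0.23286987; term = 0.23286987²·(1 − 0.07079013)·8.84/198 = 0.0022497149.
Sum = 0.0040019808.
SE = √(0.0040019808) = 0.06326.

0.06326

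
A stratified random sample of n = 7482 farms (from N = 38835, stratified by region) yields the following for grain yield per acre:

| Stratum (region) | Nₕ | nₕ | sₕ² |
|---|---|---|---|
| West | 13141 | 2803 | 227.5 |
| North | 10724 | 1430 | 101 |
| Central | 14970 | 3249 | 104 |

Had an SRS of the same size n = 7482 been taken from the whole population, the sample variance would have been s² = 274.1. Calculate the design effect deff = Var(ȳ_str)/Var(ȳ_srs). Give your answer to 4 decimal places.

Var(ȳ_str) = Σ Wₕ²(1−fₕ)sₕ²/nₕ with Wₕ = Nₕ/38835:
  West: (13141/38835)²·(1−2803/13141)·227.5/2803 = 0.0073109974
  North: (10724/38835)²·(1−1430/10724)·101/1430 = 0.004667649
  Central: (14970/38835)²·(1−3249/14970)·104/3249 = 0.0037241184
  → Var(ȳ_str) = 0.015702765.
Var(ȳ_srs) = (1 − 7482/38835)·274.1/7482 = 0.029576524.
deff = 0.015702765 / 0.029576524 = 0.5309.

0.5309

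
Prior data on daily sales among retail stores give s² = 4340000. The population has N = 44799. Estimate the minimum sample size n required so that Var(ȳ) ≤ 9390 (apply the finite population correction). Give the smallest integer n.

458

Without fpc, n₀ = s²/D = 4340000/9390 = 462.1938.
With fpc, (1 − n/N)·s²/n ≤ D requires n ≥ n₀/(1 + n₀/N) = 462.1938/(1 + 462.1938/44799) = 457.4740.
Rounding up, n = 458.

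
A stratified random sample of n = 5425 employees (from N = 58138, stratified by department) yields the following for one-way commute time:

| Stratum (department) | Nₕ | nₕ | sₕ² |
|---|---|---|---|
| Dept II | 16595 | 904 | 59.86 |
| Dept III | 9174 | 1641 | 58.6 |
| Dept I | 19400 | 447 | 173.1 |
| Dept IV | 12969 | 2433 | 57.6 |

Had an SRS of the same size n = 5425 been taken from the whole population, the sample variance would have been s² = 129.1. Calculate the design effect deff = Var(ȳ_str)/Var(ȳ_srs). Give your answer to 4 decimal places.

Var(ȳ_str) = Σ Wₕ²(1−fₕ)sₕ²/nₕ with Wₕ = Nₕ/58138:
  Dept II: (16595/58138)²·(1−904/16595)·59.86/904 = 0.0051012427
  Dept III: (9174/58138)²·(1−1641/9174)·58.6/1641 = 7.3012222 × 10^-4
  Dept I: (19400/58138)²·(1−447/19400)·173.1/447 = 0.042125887
  Dept IV: (12969/58138)²·(1−2433/12969)·57.6/2433 = 9.5706724 × 10^-4
  → Var(ȳ_str) = 0.048914319.
Var(ȳ_srs) = (1 − 5425/58138)·129.1/5425 = 0.021576656.
deff = 0.048914319 / 0.021576656 = 2.2670.

2.2670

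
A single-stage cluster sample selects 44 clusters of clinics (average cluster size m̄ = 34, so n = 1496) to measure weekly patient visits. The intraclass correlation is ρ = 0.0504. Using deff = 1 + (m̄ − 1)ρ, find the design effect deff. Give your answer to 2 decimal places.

2.66

deff = 1 + (34 − 1)·0.0504 = 1 + 1.6632 = 2.6632.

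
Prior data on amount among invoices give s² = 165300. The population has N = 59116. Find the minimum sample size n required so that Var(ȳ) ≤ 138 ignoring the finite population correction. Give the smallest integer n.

Without fpc, n₀ = s²/D = 165300/138 = 1197.8261.
Rounding up, n = 1198.

1198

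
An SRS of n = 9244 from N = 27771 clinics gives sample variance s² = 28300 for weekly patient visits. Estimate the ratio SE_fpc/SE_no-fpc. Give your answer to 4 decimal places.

0.8168

f = n/N = 9244/27771 = 0.33286522.
SE_no-fpc = √(s²/n) = 1.7496986; SE_fpc = √((1−f)s²/n) = 1.4291244.
Ratio = √(1−f) = 0.81678319.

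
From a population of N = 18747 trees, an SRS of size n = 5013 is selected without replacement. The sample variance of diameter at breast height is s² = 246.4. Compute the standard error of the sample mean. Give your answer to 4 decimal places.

0.1898

Under SRS without replacement, Var(ȳ) = (1 − f)·s²/n with f = n/N = 5013/18747 = 0.26740278.
Var(ȳ) = (1 − 0.26740278)·246.4/5013 = 0.73259722·0.049152204 = 0.036008768.
SE(ȳ) = √(0.036008768) = 0.1898.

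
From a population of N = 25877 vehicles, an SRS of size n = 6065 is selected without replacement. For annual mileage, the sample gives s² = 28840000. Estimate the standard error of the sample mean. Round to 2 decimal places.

Under SRS without replacement, Var(ȳ) = (1 − f)·s²/n with f = n/N = 6065/25877 = 0.23437802.
Var(ȳ) = (1 − 0.23437802)·28840000/6065 = 0.76562198·4755.1525 = 3640.6493.
SE(ȳ) = √(3640.6493) = 60.34.

60.34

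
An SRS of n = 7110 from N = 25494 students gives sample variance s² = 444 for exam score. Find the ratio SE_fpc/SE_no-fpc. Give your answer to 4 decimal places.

0.8492

f = n/N = 7110/25494 = 0.27888915.
SE_no-fpc = √(s²/n) = 0.24989449; SE_fpc = √((1−f)s²/n) = 0.21220602.
Ratio = √(1−f) = 0.84918246.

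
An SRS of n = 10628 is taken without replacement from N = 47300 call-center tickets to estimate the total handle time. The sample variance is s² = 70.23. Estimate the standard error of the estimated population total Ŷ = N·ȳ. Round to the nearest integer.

Var(Ŷ) = N²·Var(ȳ) = N²·(1 − n/N)·s²/n.
f = 10628/47300 = 0.22469345; Var(ȳ) = 0.77530655·70.23/10628 = 0.0051232385.
Var(Ŷ) = 47300² · 0.0051232385 = 1.146217 × 10^7.
SE(Ŷ) = √(1.146217 × 10^7) = 3386.

3386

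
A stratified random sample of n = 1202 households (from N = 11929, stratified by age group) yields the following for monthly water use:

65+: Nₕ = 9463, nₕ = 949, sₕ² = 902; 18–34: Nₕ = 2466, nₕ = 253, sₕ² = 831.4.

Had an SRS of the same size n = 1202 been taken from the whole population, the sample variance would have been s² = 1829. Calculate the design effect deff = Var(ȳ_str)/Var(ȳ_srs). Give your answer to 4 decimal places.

Var(ȳ_str) = Σ Wₕ²(1−fₕ)sₕ²/nₕ with Wₕ = Nₕ/11929:
  65+: (9463/11929)²·(1−949/9463)·902/949 = 0.53813933
  18–34: (2466/11929)²·(1−253/2466)·831.4/253 = 0.12602477
  → Var(ȳ_str) = 0.6641641.
Var(ȳ_srs) = (1 − 1202/11929)·1829/1202 = 1.3683068.
deff = 0.6641641 / 1.3683068 = 0.4854.

0.4854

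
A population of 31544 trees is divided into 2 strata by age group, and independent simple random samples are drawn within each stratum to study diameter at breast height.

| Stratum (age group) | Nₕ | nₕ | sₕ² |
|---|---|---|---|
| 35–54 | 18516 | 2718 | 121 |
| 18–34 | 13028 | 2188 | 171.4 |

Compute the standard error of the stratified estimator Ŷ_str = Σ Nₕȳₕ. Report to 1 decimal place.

4907.7

Var(Ŷ_str) = Σₕ Nₕ²(1 − fₕ)sₕ²/nₕ.
35–54: 18516²·(1 − 2718/18516)·121/2718 = 1.3022225 × 10^7.
18–34: 13028²·(1 − 2188/13028)·171.4/2188 = 1.1062939 × 10^7.
Sum = 2.4085164 × 10^7.
SE = √(2.4085164 × 10^7) = 4907.7.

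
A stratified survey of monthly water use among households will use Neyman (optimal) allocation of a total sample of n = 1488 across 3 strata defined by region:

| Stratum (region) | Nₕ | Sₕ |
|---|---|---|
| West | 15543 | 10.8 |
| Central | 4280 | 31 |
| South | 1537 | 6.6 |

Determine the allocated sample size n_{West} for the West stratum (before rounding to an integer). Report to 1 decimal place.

Neyman allocation: nₕ = n·NₕSₕ / Σⱼ NⱼSⱼ.
Σ NⱼSⱼ = 15543·10.8 + 4280·31 + 1537·6.6 = 310688.6.
n_{West} = 1488·15543·10.8 / 310688.6 = 804.0.

804.0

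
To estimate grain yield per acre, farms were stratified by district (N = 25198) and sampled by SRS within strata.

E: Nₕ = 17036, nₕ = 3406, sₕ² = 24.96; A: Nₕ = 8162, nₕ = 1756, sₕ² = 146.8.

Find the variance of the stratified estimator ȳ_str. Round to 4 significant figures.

Var(ȳ_str) = Σₕ Wₕ²(1 − fₕ)sₕ²/nₕ with Wₕ = Nₕ/N, N = 25198.
E: Wₕ = 0.67608540; term = 0.67608540²·(1 − 0.19992956)·24.96/3406 = 0.0026799783.
A: Wₕ = 0.32391460; term = 0.32391460²·(1 − 0.21514335)·146.8/1756 = 0.0068841912.
Sum = 0.0095641695.

0.009564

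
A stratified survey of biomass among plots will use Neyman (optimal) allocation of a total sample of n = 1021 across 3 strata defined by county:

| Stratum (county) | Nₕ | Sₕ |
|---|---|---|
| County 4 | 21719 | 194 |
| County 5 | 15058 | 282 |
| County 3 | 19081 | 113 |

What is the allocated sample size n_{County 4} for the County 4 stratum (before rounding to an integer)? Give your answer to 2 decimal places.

Neyman allocation: nₕ = n·NₕSₕ / Σⱼ NⱼSⱼ.
Σ NⱼSⱼ = 21719·194 + 15058·282 + 19081·113 = 1.0615995 × 10^7.
n_{County 4} = 1021·21719·194 / (1.0615995 × 10^7) = 405.23.

405.23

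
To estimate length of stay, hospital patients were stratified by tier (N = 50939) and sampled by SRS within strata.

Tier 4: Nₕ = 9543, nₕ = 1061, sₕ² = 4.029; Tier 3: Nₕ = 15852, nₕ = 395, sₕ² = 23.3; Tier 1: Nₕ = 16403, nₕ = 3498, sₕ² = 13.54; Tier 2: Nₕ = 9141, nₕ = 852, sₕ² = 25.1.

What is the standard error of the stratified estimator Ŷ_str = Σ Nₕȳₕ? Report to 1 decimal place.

Var(Ŷ_str) = Σₕ Nₕ²(1 − fₕ)sₕ²/nₕ.
Tier 4: 9543²·(1 − 1061/9543)·4.029/1061 = 307372.55.
Tier 3: 15852²·(1 − 395/15852)·23.3/395 = 1.4453336 × 10^7.
Tier 1: 16403²·(1 − 3498/16403)·13.54/3498 = 819370.18.
Tier 2: 9141²·(1 − 852/9141)·25.1/852 = 2.2321839 × 10^6.
Sum = 1.7812263 × 10^7.
SE = √(1.7812263 × 10^7) = 4220.5.

4220.5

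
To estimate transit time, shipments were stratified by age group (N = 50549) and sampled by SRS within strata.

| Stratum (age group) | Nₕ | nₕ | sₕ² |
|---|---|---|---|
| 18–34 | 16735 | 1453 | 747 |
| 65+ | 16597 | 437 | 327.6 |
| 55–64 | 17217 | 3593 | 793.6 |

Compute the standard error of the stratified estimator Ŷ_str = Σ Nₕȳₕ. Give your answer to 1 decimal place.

Var(Ŷ_str) = Σₕ Nₕ²(1 − fₕ)sₕ²/nₕ.
18–34: 16735²·(1 − 1453/16735)·747/1453 = 1.3148036 × 10^8.
65+: 16597²·(1 − 437/16597)·327.6/437 = 2.0106358 × 10^8.
55–64: 17217²·(1 − 3593/17217)·793.6/3593 = 5.1809161 × 10^7.
Sum = 3.843531 × 10^8.
SE = √(3.843531 × 10^8) = 19604.9.

19604.9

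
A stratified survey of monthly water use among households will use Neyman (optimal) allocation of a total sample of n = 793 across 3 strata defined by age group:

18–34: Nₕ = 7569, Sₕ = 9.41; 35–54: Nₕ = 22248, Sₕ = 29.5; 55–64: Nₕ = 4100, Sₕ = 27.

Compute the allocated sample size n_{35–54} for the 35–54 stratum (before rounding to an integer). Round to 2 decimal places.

620.89

Neyman allocation: nₕ = n·NₕSₕ / Σⱼ NⱼSⱼ.
Σ NⱼSⱼ = 7569·9.41 + 22248·29.5 + 4100·27 = 838240.29.
n_{35–54} = 793·22248·29.5 / 838240.29 = 620.89.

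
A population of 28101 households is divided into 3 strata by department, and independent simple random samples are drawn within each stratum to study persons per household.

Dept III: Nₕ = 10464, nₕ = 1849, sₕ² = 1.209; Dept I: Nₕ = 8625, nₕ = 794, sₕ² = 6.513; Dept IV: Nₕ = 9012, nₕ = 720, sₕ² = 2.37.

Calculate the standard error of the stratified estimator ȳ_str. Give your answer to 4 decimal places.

0.0330

Var(ȳ_str) = Σₕ Wₕ²(1 − fₕ)sₕ²/nₕ with Wₕ = Nₕ/N, N = 28101.
Dept III: Wₕ = 0.37237109; term = 0.37237109²·(1 − 0.17670107)·1.209/1849 = 7.4644679 × 10^-5.
Dept I: Wₕ = 0.30692858; term = 0.30692858²·(1 − 0.09205797)·6.513/794 = 7.016061 × 10^-4.
Dept IV: Wₕ = 0.32070033; term = 0.32070033²·(1 − 0.07989348)·2.37/720 = 3.1149622 × 10^-4.
Sum = 0.001087747.
SE = √(0.001087747) = 0.0330.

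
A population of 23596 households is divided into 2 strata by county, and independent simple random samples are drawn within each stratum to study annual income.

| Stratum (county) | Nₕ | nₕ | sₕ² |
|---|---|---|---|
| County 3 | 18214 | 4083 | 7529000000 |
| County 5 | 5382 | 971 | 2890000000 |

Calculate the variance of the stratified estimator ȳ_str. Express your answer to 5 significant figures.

Var(ȳ_str) = Σₕ Wₕ²(1 − fₕ)sₕ²/nₕ with Wₕ = Nₕ/N, N = 23596.
County 3: Wₕ = 0.77191049; term = 0.77191049²·(1 − 0.22416822)·7529000000/4083 = 852431.27.
County 5: Wₕ = 0.22808951; term = 0.22808951²·(1 − 0.18041620)·2890000000/971 = 126906.13.
Sum = 979337.4.

979340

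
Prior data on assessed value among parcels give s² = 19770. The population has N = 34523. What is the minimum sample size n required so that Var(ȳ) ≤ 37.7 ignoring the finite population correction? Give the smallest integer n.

525

Without fpc, n₀ = s²/D = 19770/37.7 = 524.4032.
Rounding up, n = 525.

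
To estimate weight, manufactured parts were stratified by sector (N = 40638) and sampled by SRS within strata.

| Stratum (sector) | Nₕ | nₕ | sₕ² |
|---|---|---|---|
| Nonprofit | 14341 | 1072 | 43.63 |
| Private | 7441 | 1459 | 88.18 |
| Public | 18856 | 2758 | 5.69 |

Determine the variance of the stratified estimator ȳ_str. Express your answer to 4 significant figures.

Var(ȳ_str) = Σₕ Wₕ²(1 − fₕ)sₕ²/nₕ with Wₕ = Nₕ/N, N = 40638.
Nonprofit: Wₕ = 0.35289630; term = 0.35289630²·(1 − 0.07475071)·43.63/1072 = 0.0046896821.
Private: Wₕ = 0.18310448; term = 0.18310448²·(1 − 0.19607580)·88.18/1459 = 0.0016290254.
Public: Wₕ = 0.46399921; term = 0.46399921²·(1 − 0.14626644)·5.69/2758 = 3.7920569 × 10^-4.
Sum = 0.0066979132.

0.006698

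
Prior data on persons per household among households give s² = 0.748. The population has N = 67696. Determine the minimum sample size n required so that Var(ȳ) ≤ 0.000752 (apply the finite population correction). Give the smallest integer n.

Without fpc, n₀ = s²/D = 0.748/0.000752 = 994.6809.
With fpc, (1 − n/N)·s²/n ≤ D requires n ≥ n₀/(1 + n₀/N) = 994.6809/(1 + 994.6809/67696) = 980.2773.
Rounding up, n = 981.

981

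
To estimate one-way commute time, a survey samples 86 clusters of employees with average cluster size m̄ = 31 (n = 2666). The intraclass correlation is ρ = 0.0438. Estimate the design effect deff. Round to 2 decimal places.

2.31

deff = 1 + (31 − 1)·0.0438 = 1 + 1.314 = 2.314.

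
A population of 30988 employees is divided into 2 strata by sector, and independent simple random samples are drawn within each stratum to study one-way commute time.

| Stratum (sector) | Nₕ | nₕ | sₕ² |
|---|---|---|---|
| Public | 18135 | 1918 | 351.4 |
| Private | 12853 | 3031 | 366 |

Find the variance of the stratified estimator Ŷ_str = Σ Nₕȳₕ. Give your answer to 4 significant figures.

Var(Ŷ_str) = Σₕ Nₕ²(1 − fₕ)sₕ²/nₕ.
Public: 18135²·(1 − 1918/18135)·351.4/1918 = 5.3881693 × 10^7.
Private: 12853²·(1 − 3031/12853)·366/3031 = 1.5244023 × 10^7.
Sum = 6.9125716 × 10^7.

6.913 × 10^7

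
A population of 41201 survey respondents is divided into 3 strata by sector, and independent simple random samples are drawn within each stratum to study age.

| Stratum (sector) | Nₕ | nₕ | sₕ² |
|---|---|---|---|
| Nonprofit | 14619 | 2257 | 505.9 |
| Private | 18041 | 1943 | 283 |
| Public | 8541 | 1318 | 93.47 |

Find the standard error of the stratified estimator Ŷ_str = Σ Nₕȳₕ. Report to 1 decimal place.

Var(Ŷ_str) = Σₕ Nₕ²(1 − fₕ)sₕ²/nₕ.
Nonprofit: 14619²·(1 − 2257/14619)·505.9/2257 = 4.0507881 × 10^7.
Private: 18041²·(1 − 1943/18041)·283/1943 = 4.2300565 × 10^7.
Public: 8541²·(1 − 1318/8541)·93.47/1318 = 4.3750515 × 10^6.
Sum = 8.7183498 × 10^7.
SE = √(8.7183498 × 10^7) = 9337.2.

9337.2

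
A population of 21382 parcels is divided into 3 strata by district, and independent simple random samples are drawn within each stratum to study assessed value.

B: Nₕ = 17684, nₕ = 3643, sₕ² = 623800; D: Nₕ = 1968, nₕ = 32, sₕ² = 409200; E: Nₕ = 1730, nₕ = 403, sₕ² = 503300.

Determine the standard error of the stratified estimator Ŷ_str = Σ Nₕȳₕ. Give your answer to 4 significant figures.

Var(Ŷ_str) = Σₕ Nₕ²(1 − fₕ)sₕ²/nₕ.
B: 17684²·(1 − 3643/17684)·623800/3643 = 4.2517209 × 10^10.
D: 1968²·(1 − 32/1968)·409200/32 = 4.8720989 × 10^10.
E: 1730²·(1 − 403/1730)·503300/403 = 2.8670741 × 10^9.
Sum = 9.4105272 × 10^10.
SE = √(9.4105272 × 10^10) = 306800.

306800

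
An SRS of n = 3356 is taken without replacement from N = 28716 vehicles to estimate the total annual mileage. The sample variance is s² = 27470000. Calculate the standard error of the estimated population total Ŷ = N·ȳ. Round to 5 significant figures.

Var(Ŷ) = N²·Var(ȳ) = N²·(1 − n/N)·s²/n.
f = 3356/28716 = 0.11686864; Var(ȳ) = 0.88313136·27470000/3356 = 7228.7301.
Var(Ŷ) = 28716² · 7228.7301 = 5.9608734 × 10^12.
SE(Ŷ) = √(5.9608734 × 10^12) = 2.4415 × 10^6.

2.4415 × 10^6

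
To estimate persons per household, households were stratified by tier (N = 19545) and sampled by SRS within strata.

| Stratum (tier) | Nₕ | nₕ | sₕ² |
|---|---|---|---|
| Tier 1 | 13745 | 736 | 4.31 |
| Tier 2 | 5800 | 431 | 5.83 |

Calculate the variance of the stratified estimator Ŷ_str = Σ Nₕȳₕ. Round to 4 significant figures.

1.468 × 10^6

Var(Ŷ_str) = Σₕ Nₕ²(1 − fₕ)sₕ²/nₕ.
Tier 1: 13745²·(1 − 736/13745)·4.31/736 = 1.0470999 × 10^6.
Tier 2: 5800²·(1 − 431/5800)·5.83/431 = 421223.59.
Sum = 1.4683235 × 10^6.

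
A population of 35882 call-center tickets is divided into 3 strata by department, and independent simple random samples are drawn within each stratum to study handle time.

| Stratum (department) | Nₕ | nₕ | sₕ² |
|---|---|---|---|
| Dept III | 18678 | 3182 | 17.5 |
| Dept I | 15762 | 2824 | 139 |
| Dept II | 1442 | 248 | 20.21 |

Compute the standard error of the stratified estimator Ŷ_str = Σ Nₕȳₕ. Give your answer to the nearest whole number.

3431

Var(Ŷ_str) = Σₕ Nₕ²(1 − fₕ)sₕ²/nₕ.
Dept III: 18678²·(1 − 3182/18678)·17.5/3182 = 1.5917976 × 10^6.
Dept I: 15762²·(1 − 2824/15762)·139/2824 = 1.003757 × 10^7.
Dept II: 1442²·(1 − 248/1442)·20.21/248 = 140308.58.
Sum = 1.1769676 × 10^7.
SE = √(1.1769676 × 10^7) = 3431.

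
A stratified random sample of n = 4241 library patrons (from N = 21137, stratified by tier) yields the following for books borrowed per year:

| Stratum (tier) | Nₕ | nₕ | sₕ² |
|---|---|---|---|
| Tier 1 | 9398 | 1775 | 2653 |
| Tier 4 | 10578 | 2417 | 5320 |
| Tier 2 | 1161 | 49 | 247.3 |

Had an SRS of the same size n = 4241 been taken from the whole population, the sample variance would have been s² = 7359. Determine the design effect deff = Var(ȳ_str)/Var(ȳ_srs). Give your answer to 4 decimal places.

Var(ȳ_str) = Σ Wₕ²(1−fₕ)sₕ²/nₕ with Wₕ = Nₕ/21137:
  Tier 1: (9398/21137)²·(1−1775/9398)·2653/1775 = 0.23966994
  Tier 4: (10578/21137)²·(1−2417/10578)·5320/2417 = 0.42529985
  Tier 2: (1161/21137)²·(1−49/1161)·247.3/49 = 0.014584057
  → Var(ȳ_str) = 0.67955385.
Var(ȳ_srs) = (1 − 4241/21137)·7359/4241 = 1.3870467.
deff = 0.67955385 / 1.3870467 = 0.4899.

0.4899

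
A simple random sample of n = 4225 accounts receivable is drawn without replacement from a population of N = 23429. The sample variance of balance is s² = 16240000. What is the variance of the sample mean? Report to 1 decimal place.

Under SRS without replacement, Var(ȳ) = (1 − f)·s²/n with f = n/N = 4225/23429 = 0.18033207.
Var(ȳ) = (1 − 0.18033207)·16240000/4225 = 0.81966793·3843.787 = 3150.6289.

3150.6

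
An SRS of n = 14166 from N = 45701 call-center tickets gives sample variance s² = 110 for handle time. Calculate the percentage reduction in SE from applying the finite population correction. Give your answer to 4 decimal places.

f = n/N = 14166/45701 = 0.30997134.
SE_no-fpc = √(s²/n) = 0.088119642; SE_fpc = √((1−f)s²/n) = 0.073199192.
Ratio = √(1−f) = 0.83067964. Reduction = 100·(1 − 0.83067964) = 16.9320%.

16.9320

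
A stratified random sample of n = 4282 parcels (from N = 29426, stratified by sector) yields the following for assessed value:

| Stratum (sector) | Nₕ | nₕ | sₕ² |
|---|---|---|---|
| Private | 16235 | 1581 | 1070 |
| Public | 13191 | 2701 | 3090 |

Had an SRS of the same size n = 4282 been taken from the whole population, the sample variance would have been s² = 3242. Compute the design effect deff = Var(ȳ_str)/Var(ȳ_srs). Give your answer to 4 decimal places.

0.5700

Var(ȳ_str) = Σ Wₕ²(1−fₕ)sₕ²/nₕ with Wₕ = Nₕ/29426:
  Private: (16235/29426)²·(1−1581/16235)·1070/1581 = 0.18595075
  Public: (13191/29426)²·(1−2701/13191)·3090/2701 = 0.18282039
  → Var(ȳ_str) = 0.36877114.
Var(ȳ_srs) = (1 − 4282/29426)·3242/4282 = 0.64694816.
deff = 0.36877114 / 0.64694816 = 0.5700.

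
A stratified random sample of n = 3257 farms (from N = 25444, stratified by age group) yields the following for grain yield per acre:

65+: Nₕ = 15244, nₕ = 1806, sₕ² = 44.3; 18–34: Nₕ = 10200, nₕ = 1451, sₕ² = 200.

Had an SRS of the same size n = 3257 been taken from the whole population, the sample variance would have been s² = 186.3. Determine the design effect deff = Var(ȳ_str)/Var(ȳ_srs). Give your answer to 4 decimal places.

0.5365

Var(ȳ_str) = Σ Wₕ²(1−fₕ)sₕ²/nₕ with Wₕ = Nₕ/25444:
  65+: (15244/25444)²·(1−1806/15244)·44.3/1806 = 0.0077615558
  18–34: (10200/25444)²·(1−1451/10200)·200/1451 = 0.01899986
  → Var(ȳ_str) = 0.026761416.
Var(ȳ_srs) = (1 − 3257/25444)·186.3/3257 = 0.049877915.
deff = 0.026761416 / 0.049877915 = 0.5365.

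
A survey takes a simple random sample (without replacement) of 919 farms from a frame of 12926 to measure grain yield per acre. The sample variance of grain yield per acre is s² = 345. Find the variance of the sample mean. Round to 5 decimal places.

Under SRS without replacement, Var(ȳ) = (1 − f)·s²/n with f = n/N = 919/12926 = 0.07109701.
Var(ȳ) = (1 − 0.07109701)·345/919 = 0.92890299·0.37540805 = 0.34871766.

0.34872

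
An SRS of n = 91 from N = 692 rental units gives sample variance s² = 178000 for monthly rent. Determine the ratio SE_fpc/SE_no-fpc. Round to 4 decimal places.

f = n/N = 91/692 = 0.13150289.
SE_no-fpc = √(s²/n) = 44.227186; SE_fpc = √((1−f)s²/n) = 41.216726.
Ratio = √(1−f) = 0.93193192.

0.9319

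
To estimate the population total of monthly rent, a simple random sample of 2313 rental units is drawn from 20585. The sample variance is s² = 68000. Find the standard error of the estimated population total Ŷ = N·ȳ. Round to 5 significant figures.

105160

Var(Ŷ) = N²·Var(ȳ) = N²·(1 − n/N)·s²/n.
f = 2313/20585 = 0.11236337; Var(ȳ) = 0.88763663·68000/2313 = 26.095673.
Var(Ŷ) = 20585² · 26.095673 = 1.1057839 × 10^10.
SE(Ŷ) = √(1.1057839 × 10^10) = 105160.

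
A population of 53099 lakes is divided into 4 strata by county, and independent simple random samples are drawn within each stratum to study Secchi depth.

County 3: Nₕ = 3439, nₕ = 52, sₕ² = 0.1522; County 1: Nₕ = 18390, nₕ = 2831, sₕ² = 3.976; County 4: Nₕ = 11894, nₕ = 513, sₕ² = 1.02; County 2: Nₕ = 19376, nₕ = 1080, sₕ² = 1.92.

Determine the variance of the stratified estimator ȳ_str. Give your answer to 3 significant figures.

4.74 × 10^-4

Var(ȳ_str) = Σₕ Wₕ²(1 − fₕ)sₕ²/nₕ with Wₕ = Nₕ/N, N = 53099.
County 3: Wₕ = 0.06476581; term = 0.06476581²·(1 − 0.01512067)·0.1522/52 = 1.2091662 × 10^-5.
County 1: Wₕ = 0.34633421; term = 0.34633421²·(1 − 0.15394236)·3.976/2831 = 1.4252703 × 10^-4.
County 4: Wₕ = 0.22399669; term = 0.22399669²·(1 − 0.04313099)·1.02/513 = 9.5459352 × 10^-5.
County 2: Wₕ = 0.36490329; term = 0.36490329²·(1 − 0.05573906)·1.92/1080 = 2.2352447 × 10^-4.
Sum = 4.7360251 × 10^-4.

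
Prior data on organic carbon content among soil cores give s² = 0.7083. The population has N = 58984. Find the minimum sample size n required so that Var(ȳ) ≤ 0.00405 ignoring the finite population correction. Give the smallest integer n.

Without fpc, n₀ = s²/D = 0.7083/0.00405 = 174.8889.
Rounding up, n = 175.

175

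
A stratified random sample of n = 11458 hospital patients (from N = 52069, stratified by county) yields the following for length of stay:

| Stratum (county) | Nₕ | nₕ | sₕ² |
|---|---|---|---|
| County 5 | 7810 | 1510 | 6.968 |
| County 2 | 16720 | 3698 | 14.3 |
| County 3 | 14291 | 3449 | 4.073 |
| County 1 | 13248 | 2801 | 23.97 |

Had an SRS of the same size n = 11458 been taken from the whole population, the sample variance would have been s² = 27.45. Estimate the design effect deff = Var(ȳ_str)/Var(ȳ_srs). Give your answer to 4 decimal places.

Var(ȳ_str) = Σ Wₕ²(1−fₕ)sₕ²/nₕ with Wₕ = Nₕ/52069:
  County 5: (7810/52069)²·(1−1510/7810)·6.968/1510 = 8.3746045 × 10^-5
  County 2: (16720/52069)²·(1−3698/16720)·14.3/3698 = 3.1054506 × 10^-4
  County 3: (14291/52069)²·(1−3449/14291)·4.073/3449 = 6.7489275 × 10^-5
  County 1: (13248/52069)²·(1−2801/13248)·23.97/2801 = 4.3685606 × 10^-4
  → Var(ȳ_str) = 8.9863644 × 10^-4.
Var(ȳ_srs) = (1 − 11458/52069)·27.45/11458 = 0.001868521.
deff = (8.9863644 × 10^-4) / 0.001868521 = 0.4809.

0.4809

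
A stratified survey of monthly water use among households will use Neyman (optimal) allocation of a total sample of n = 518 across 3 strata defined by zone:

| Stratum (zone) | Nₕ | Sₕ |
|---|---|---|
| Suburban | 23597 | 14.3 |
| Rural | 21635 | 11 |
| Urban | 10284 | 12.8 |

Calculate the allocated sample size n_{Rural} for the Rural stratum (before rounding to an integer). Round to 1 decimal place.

174.4

Neyman allocation: nₕ = n·NₕSₕ / Σⱼ NⱼSⱼ.
Σ NⱼSⱼ = 23597·14.3 + 21635·11 + 10284·12.8 = 707057.3.
n_{Rural} = 518·21635·11 / 707057.3 = 174.4.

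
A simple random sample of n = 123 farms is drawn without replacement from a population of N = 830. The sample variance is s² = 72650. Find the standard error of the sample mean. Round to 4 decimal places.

22.4303

Under SRS without replacement, Var(ȳ) = (1 − f)·s²/n with f = n/N = 123/830 = 0.14819277.
Var(ȳ) = (1 − 0.14819277)·72650/123 = 0.85180723·590.65041 = 503.12029.
SE(ȳ) = √(503.12029) = 22.4303.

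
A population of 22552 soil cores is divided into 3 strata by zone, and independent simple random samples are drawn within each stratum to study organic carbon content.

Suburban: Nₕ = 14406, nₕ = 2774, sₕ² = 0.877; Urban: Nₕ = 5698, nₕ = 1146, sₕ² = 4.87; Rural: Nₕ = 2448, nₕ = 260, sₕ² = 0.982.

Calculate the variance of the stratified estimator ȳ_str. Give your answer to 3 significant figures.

Var(ȳ_str) = Σₕ Wₕ²(1 − fₕ)sₕ²/nₕ with Wₕ = Nₕ/N, N = 22552.
Suburban: Wₕ = 0.63879035; term = 0.63879035²·(1 − 0.19255866)·0.877/2774 = 1.0416476 × 10^-4.
Urban: Wₕ = 0.25266052; term = 0.25266052²·(1 − 0.20112320)·4.87/1146 = 2.1671996 × 10^-4.
Rural: Wₕ = 0.10854913; term = 0.10854913²·(1 − 0.10620915)·0.982/260 = 3.9776516 × 10^-5.
Sum = 3.6066124 × 10^-4.

3.61 × 10^-4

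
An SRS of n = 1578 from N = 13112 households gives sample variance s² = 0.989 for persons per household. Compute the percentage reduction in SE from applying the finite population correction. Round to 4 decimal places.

6.2102

f = n/N = 1578/13112 = 0.12034777.
SE_no-fpc = √(s²/n) = 0.02503483; SE_fpc = √((1−f)s²/n) = 0.023480111.
Ratio = √(1−f) = 0.93789777. Reduction = 100·(1 − 0.93789777) = 6.2102%.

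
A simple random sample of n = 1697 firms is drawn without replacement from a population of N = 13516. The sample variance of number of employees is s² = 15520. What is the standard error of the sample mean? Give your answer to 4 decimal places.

Under SRS without replacement, Var(ȳ) = (1 − f)·s²/n with f = n/N = 1697/13516 = 0.12555490.
Var(ȳ) = (1 − 0.12555490)·15520/1697 = 0.87444510·9.145551 = 7.9972823.
SE(ȳ) = √(7.9972823) = 2.8279.

2.8279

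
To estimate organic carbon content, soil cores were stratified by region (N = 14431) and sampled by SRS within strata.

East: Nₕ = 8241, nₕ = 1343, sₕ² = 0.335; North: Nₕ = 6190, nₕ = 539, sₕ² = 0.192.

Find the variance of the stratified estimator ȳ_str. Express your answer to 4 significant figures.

1.279 × 10^-4

Var(ȳ_str) = Σₕ Wₕ²(1 − fₕ)sₕ²/nₕ with Wₕ = Nₕ/N, N = 14431.
East: Wₕ = 0.57106230; term = 0.57106230²·(1 − 0.16296566)·0.335/1343 = 6.8089328 × 10^-5.
North: Wₕ = 0.42893770; term = 0.42893770²·(1 − 0.08707593)·0.192/539 = 5.9832282 × 10^-5.
Sum = 1.2792161 × 10^-4.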